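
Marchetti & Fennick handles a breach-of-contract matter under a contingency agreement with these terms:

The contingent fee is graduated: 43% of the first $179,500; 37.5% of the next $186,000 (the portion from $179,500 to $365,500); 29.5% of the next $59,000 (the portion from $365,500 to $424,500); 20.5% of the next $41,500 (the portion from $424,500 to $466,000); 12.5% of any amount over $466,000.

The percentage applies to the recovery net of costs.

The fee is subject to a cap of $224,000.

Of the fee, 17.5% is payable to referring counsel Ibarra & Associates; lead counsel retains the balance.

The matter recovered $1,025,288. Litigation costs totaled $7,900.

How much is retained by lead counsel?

$184,800.00

Fee base (net of costs): $1,025,288 − $7,900 = $1,017,388
First $179,500 at 43% = $77,185.00
Next $186,000 at 37.5% = $69,750.00
Next $59,000 at 29.5% = $17,405.00
Next $41,500 at 20.5% = $8,507.50
Remaining $551,388 at 12.5% = $68,923.50
Fee: $77,185.00 + $69,750.00 + $17,405.00 + $8,507.50 + $68,923.50 = $241,771.00
$241,771.00 exceeds the $224,000 cap, so the fee is capped at $224,000.00.
Referral share: 17.5% of $224,000.00 = $39,200.00; lead counsel retains $224,000.00 − $39,200.00 = $184,800.00.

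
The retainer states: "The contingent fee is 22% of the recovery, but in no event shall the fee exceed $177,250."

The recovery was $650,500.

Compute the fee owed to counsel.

22% of $650,500 = $143,110.00
That is under the $177,250 cap.

$143,110.00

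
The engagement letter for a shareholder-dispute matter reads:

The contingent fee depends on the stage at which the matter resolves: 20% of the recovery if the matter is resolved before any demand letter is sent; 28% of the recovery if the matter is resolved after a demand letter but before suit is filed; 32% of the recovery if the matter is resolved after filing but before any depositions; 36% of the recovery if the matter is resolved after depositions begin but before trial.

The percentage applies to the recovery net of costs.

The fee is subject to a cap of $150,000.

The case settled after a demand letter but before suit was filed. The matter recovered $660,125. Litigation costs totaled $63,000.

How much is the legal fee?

Fee base (net of costs): $660,125 − $63,000 = $597,125
The matter settled after a demand letter but before suit was filed, so the 28% rate applies.
$597,125 × 28% = $167,195.00
$167,195.00 exceeds the $150,000 cap, so the fee is capped at $150,000.00.

$150,000.00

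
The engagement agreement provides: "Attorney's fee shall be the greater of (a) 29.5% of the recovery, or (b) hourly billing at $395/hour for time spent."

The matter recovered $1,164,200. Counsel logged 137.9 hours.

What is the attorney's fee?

$343,439.00

(a) 29.5% of $1,164,200 = $343,439.00
(b) 137.9 × $395 = $54,470.50
The greater is (a): $343,439.00.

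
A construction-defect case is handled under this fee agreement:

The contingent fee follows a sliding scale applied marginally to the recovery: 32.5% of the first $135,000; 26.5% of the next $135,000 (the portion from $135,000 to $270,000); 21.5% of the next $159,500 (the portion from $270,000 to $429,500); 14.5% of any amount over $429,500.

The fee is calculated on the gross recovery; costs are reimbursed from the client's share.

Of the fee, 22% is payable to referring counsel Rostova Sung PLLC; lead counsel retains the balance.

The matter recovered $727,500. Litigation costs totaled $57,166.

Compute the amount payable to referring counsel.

Fee base is the gross recovery, $727,500; costs are reimbursed separately.
First $135,000 at 32.5% = $43,875.00
Next $135,000 at 26.5% = $35,775.00
Next $159,500 at 21.5% = $34,292.50
Remaining $298,000 at 14.5% = $43,210.00
Fee: $43,875.00 + $35,775.00 + $34,292.50 + $43,210.00 = $157,152.50
Referral share: 22% of $157,152.50 = $34,573.55; lead counsel retains $157,152.50 − $34,573.55 = $122,578.95.

$34,573.55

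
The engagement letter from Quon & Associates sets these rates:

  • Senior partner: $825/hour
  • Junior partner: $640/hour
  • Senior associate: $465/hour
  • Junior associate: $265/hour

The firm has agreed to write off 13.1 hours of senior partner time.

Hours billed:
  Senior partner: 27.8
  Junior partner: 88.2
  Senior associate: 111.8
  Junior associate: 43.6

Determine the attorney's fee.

Senior partner: 27.8 × $825 = $22,935.00
Junior partner: 88.2 × $640 = $56,448.00
Senior associate: 111.8 × $465 = $51,987.00
Junior associate: 43.6 × $265 = $11,554.00
Subtotal: $142,924.00
Write-off: 13.1 × $825 = $10,807.50
Total: $142,924.00 − $10,807.50 = $132,116.50

$132,116.50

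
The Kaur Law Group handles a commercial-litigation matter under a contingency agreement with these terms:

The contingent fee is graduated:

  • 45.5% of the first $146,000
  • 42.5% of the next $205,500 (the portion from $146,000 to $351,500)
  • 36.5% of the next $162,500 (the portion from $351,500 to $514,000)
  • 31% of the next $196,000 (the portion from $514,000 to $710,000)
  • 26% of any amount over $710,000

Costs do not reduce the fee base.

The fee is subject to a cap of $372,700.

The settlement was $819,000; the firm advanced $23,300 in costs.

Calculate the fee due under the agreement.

$302,180.00

Fee base is the gross recovery, $819,000; costs are reimbursed separately.
First $146,000 at 45.5% = $66,430.00
Next $205,500 at 42.5% = $87,337.50
Next $162,500 at 36.5% = $59,312.50
Next $196,000 at 31% = $60,760.00
Remaining $109,000 at 26% = $28,340.00
Fee: $66,430.00 + $87,337.50 + $59,312.50 + $60,760.00 + $28,340.00 = $302,180.00
$302,180.00 is under the $372,700 cap.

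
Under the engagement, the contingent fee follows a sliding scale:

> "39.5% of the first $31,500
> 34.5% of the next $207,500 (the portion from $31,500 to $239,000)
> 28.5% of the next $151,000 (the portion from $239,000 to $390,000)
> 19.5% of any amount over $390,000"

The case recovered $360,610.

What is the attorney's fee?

First $31,500 at 39.5% = $12,442.50
Next $207,500 at 34.5% = $71,587.50
Remaining $121,610 at 28.5% = $34,658.85
Fee: $12,442.50 + $71,587.50 + $34,658.85 = $118,688.85

$118,688.85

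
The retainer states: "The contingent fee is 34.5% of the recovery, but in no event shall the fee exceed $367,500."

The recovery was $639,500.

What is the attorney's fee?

$220,627.50

34.5% of $639,500 = $220,627.50
That is under the $367,500 cap.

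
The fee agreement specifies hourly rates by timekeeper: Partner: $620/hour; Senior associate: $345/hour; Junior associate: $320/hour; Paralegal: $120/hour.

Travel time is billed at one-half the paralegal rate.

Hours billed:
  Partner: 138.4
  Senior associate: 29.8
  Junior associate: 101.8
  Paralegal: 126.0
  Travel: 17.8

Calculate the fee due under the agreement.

$144,853.00

Partner: 138.4 × $620 = $85,808.00
Senior associate: 29.8 × $345 = $10,281.00
Junior associate: 101.8 × $320 = $32,576.00
Paralegal: 126.0 × $120 = $15,120.00
Subtotal: $85,808.00 + $10,281.00 + $32,576.00 + $15,120.00 = $143,785.00
Travel: 17.8 × ($120 ÷ 2) = 17.8 × $60.00 = $1,068.00
Total: $143,785.00 + $1,068.00 = $144,853.00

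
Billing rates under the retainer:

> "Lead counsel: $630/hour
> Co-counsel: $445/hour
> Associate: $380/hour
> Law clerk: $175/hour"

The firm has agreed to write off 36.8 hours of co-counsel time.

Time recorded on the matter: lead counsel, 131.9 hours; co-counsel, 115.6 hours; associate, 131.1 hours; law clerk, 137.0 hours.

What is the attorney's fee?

$191,956.00

Lead counsel: 131.9 × $630 = $83,097.00
Co-counsel: 115.6 × $445 = $51,442.00
Associate: 131.1 × $380 = $49,818.00
Law clerk: 137.0 × $175 = $23,975.00
Subtotal: $208,332.00
Write-off: 36.8 × $445 = $16,376.00
Total: $208,332.00 − $16,376.00 = $191,956.00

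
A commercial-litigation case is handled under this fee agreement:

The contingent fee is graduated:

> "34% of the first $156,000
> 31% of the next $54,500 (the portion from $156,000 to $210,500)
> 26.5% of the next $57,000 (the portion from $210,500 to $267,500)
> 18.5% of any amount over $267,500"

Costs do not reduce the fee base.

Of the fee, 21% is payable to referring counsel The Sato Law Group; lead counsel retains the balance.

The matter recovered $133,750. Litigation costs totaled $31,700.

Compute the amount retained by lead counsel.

Fee base is the gross recovery, $133,750; costs are reimbursed separately.
First $133,750 at 34% = $45,475.00
Referral share: 21% of $45,475.00 = $9,549.75; lead counsel retains $45,475.00 − $9,549.75 = $35,925.25.

$35,925.25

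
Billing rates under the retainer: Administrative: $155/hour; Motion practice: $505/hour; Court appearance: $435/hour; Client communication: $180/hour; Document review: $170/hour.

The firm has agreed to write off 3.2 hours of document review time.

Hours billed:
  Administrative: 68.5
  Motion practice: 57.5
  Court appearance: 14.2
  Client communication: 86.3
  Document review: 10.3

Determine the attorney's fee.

Administrative: 68.5 × $155 = $10,617.50
Motion practice: 57.5 × $505 = $29,037.50
Court appearance: 14.2 × $435 = $6,177.00
Client communication: 86.3 × $180 = $15,534.00
Document review: 10.3 × $170 = $1,751.00
Subtotal: $63,117.00
Write-off: 3.2 × $170 = $544.00
Total: $63,117.00 − $544.00 = $62,573.00

$62,573.00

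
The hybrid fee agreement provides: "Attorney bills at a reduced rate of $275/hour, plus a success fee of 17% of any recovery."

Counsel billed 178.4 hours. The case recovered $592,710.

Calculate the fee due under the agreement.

Hourly: 178.4 × $275 = $49,060.00
Success fee: 17% of $592,710 = $100,760.70
Total: $49,060.00 + $100,760.70 = $149,820.70

$149,820.70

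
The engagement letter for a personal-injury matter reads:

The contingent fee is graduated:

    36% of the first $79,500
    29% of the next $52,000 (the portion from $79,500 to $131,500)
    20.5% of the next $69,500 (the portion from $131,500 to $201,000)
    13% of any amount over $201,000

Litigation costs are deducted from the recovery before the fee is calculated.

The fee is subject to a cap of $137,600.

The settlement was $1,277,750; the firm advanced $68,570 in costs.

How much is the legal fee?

$137,600.00

Fee base (net of costs): $1,277,750 − $68,570 = $1,209,180
First $79,500 at 36% = $28,620.00
Next $52,000 at 29% = $15,080.00
Next $69,500 at 20.5% = $14,247.50
Remaining $1,008,180 at 13% = $131,063.40
Fee: $28,620.00 + $15,080.00 + $14,247.50 + $131,063.40 = $189,010.90
$189,010.90 exceeds the $137,600 cap, so the fee is capped at $137,600.00.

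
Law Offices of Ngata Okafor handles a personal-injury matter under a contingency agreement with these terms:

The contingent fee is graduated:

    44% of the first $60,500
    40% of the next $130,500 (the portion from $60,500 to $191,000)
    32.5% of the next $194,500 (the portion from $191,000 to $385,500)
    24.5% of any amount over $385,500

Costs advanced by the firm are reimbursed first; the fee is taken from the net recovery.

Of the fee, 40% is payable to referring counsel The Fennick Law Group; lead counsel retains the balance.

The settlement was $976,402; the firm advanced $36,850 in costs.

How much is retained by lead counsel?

Fee base (net of costs): $976,402 − $36,850 = $939,552
First $60,500 at 44% = $26,620.00
Next $130,500 at 40% = $52,200.00
Next $194,500 at 32.5% = $63,212.50
Remaining $554,052 at 24.5% = $135,742.74
Fee: $26,620.00 + $52,200.00 + $63,212.50 + $135,742.74 = $277,775.24
Referral share: 40% of $277,775.24 = $111,110.10; lead counsel retains $277,775.24 − $111,110.10 = $166,665.14.

$166,665.14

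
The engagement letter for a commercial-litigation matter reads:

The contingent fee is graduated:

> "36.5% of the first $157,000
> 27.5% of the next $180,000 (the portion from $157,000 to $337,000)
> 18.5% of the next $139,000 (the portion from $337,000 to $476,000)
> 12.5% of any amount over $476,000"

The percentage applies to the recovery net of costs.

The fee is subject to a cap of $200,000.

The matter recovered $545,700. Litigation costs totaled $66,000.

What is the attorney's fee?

$132,982.50

Fee base (net of costs): $545,700 − $66,000 = $479,700
First $157,000 at 36.5% = $57,305.00
Next $180,000 at 27.5% = $49,500.00
Next $139,000 at 18.5% = $25,715.00
Remaining $3,700 at 12.5% = $462.50
Fee: $57,305.00 + $49,500.00 + $25,715.00 + $462.50 = $132,982.50
$132,982.50 is under the $200,000 cap.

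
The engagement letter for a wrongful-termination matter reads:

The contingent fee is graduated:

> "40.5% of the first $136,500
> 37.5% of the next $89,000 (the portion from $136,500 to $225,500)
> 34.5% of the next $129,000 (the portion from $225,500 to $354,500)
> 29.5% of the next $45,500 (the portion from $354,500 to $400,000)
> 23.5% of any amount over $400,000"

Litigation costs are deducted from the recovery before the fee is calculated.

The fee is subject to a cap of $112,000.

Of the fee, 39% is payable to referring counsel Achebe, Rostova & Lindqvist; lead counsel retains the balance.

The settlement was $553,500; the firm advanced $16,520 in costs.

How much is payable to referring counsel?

Fee base (net of costs): $553,500 − $16,520 = $536,980
First $136,500 at 40.5% = $55,282.50
Next $89,000 at 37.5% = $33,375.00
Next $129,000 at 34.5% = $44,505.00
Next $45,500 at 29.5% = $13,422.50
Remaining $136,980 at 23.5% = $32,190.30
Fee: $55,282.50 + $33,375.00 + $44,505.00 + $13,422.50 + $32,190.30 = $178,775.30
$178,775.30 exceeds the $112,000 cap, so the fee is capped at $112,000.00.
Referral share: 39% of $112,000.00 = $43,680.00; lead counsel retains $112,000.00 − $43,680.00 = $68,320.00.

$43,680.00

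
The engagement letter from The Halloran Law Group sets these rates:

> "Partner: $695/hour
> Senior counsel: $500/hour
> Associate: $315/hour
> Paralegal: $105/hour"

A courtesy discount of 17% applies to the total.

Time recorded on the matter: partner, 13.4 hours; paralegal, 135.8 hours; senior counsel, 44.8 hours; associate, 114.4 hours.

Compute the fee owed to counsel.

Partner: 13.4 × $695 = $9,313.00
Senior counsel: 44.8 × $500 = $22,400.00
Associate: 114.4 × $315 = $36,036.00
Paralegal: 135.8 × $105 = $14,259.00
Subtotal: $82,008.00
Less 17% discount: −$13,941.36
Total: $82,008.00 − $13,941.36 = $68,066.64

$68,066.64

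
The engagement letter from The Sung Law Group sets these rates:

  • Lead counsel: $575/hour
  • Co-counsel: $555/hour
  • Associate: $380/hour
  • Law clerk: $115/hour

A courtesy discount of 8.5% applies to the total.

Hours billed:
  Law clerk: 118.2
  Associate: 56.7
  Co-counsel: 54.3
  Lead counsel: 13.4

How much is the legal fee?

Lead counsel: 13.4 × $575 = $7,705.00
Co-counsel: 54.3 × $555 = $30,136.50
Associate: 56.7 × $380 = $21,546.00
Law clerk: 118.2 × $115 = $13,593.00
Subtotal: $72,980.50
Less 8.5% discount: −$6,203.34
Total: $72,980.50 − $6,203.34 = $66,777.16

$66,777.16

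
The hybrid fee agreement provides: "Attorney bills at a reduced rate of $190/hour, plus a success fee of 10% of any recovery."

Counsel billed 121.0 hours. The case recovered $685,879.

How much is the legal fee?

Hourly: 121.0 × $190 = $22,990.00
Success fee: 10% of $685,879 = $68,587.90
Total: $22,990.00 + $68,587.90 = $91,577.90

$91,577.90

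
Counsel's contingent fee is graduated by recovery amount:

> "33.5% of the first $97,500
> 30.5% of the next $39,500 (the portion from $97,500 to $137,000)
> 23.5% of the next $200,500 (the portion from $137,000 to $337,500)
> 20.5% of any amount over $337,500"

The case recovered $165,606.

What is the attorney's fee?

$51,432.41

First $97,500 at 33.5% = $32,662.50
Next $39,500 at 30.5% = $12,047.50
Remaining $28,606 at 23.5% = $6,722.41
Fee: $32,662.50 + $12,047.50 + $6,722.41 = $51,432.41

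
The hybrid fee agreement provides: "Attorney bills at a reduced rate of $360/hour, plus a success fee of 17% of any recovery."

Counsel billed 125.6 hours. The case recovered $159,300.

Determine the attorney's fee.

Hourly: 125.6 × $360 = $45,216.00
Success fee: 17% of $159,300 = $27,081.00
Total: $45,216.00 + $27,081.00 = $72,297.00

$72,297.00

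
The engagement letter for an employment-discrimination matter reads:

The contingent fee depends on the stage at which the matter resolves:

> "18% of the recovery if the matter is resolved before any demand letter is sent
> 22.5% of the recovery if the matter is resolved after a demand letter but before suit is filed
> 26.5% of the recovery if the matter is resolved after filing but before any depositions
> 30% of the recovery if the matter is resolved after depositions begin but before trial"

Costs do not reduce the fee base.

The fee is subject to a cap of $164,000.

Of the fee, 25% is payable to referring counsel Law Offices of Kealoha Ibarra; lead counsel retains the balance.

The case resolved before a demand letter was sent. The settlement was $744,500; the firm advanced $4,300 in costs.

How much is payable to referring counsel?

$33,502.50

Fee base is the gross recovery, $744,500; costs are reimbursed separately.
The matter resolved before a demand letter was sent, so the 18% rate applies.
$744,500 × 18% = $134,010.00
$134,010.00 is under the $164,000 cap.
Referral share: 25% of $134,010.00 = $33,502.50; lead counsel retains $134,010.00 − $33,502.50 = $100,507.50.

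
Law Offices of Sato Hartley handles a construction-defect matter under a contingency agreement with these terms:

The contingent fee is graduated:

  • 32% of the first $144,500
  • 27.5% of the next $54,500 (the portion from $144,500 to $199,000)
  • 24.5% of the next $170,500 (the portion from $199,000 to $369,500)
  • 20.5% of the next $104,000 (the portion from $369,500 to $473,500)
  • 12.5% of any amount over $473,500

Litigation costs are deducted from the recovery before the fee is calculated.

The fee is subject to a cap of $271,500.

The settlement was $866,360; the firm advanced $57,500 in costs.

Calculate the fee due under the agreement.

Fee base (net of costs): $866,360 − $57,500 = $808,860
First $144,500 at 32% = $46,240.00
Next $54,500 at 27.5% = $14,987.50
Next $170,500 at 24.5% = $41,772.50
Next $104,000 at 20.5% = $21,320.00
Remaining $335,360 at 12.5% = $41,920.00
Fee: $46,240.00 + $14,987.50 + $41,772.50 + $21,320.00 + $41,920.00 = $166,240.00
$166,240.00 is under the $271,500 cap.

$166,240.00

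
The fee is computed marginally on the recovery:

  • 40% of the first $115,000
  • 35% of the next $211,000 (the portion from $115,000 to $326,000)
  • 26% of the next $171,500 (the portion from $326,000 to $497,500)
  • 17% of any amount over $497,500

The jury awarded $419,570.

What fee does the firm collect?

First $115,000 at 40% = $46,000.00
Next $211,000 at 35% = $73,850.00
Remaining $93,570 at 26% = $24,328.20
Fee: $46,000.00 + $73,850.00 + $24,328.20 = $144,178.20

$144,178.20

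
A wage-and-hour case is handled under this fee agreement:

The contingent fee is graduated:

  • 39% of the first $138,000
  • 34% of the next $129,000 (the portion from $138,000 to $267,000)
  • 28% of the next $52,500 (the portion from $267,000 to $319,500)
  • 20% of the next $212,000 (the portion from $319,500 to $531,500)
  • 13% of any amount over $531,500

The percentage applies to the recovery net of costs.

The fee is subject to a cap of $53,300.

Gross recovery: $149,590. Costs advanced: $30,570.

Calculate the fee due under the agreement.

Fee base (net of costs): $149,590 − $30,570 = $119,020
First $119,020 at 39% = $46,417.80
$46,417.80 is under the $53,300 cap.

$46,417.80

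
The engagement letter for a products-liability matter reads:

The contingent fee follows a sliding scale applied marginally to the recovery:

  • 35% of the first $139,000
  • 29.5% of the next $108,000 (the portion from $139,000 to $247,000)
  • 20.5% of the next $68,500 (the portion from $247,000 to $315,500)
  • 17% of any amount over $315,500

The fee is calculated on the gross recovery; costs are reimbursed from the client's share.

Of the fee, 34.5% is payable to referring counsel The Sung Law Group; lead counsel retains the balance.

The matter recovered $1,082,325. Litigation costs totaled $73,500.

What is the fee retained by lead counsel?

$147,317.85

Fee base is the gross recovery, $1,082,325; costs are reimbursed separately.
First $139,000 at 35% = $48,650.00
Next $108,000 at 29.5% = $31,860.00
Next $68,500 at 20.5% = $14,042.50
Remaining $766,825 at 17% = $130,360.25
Fee: $48,650.00 + $31,860.00 + $14,042.50 + $130,360.25 = $224,912.75
Referral share: 34.5% of $224,912.75 = $77,594.90; lead counsel retains $224,912.75 − $77,594.90 = $147,317.85.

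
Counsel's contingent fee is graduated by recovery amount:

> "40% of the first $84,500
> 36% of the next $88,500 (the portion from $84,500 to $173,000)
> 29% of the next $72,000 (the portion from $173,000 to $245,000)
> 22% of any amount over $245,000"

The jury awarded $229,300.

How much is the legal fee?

First $84,500 at 40% = $33,800.00
Next $88,500 at 36% = $31,860.00
Remaining $56,300 at 29% = $16,327.00
Fee: $33,800.00 + $31,860.00 + $16,327.00 = $81,987.00

$81,987.00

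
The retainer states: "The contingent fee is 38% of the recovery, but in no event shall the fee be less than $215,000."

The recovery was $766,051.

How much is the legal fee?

$291,099.38

38% of $766,051 = $291,099.38
That exceeds the $215,000 minimum.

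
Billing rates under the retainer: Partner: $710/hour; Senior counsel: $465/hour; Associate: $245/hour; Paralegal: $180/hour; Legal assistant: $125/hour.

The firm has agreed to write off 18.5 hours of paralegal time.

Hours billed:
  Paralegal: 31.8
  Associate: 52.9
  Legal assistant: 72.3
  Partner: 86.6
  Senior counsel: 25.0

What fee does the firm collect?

$97,503.00

Partner: 86.6 × $710 = $61,486.00
Senior counsel: 25.0 × $465 = $11,625.00
Associate: 52.9 × $245 = $12,960.50
Paralegal: 31.8 × $180 = $5,724.00
Legal assistant: 72.3 × $125 = $9,037.50
Subtotal: $100,833.00
Write-off: 18.5 × $180 = $3,330.00
Total: $100,833.00 − $3,330.00 = $97,503.00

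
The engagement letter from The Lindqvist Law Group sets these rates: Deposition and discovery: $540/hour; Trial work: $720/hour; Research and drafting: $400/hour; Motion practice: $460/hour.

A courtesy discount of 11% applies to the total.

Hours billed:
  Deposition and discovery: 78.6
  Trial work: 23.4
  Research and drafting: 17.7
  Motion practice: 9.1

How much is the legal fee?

Deposition and discovery: 78.6 × $540 = $42,444.00
Trial work: 23.4 × $720 = $16,848.00
Research and drafting: 17.7 × $400 = $7,080.00
Motion practice: 9.1 × $460 = $4,186.00
Subtotal: $70,558.00
Less 11% discount: −$7,761.38
Total: $70,558.00 − $7,761.38 = $62,796.62

$62,796.62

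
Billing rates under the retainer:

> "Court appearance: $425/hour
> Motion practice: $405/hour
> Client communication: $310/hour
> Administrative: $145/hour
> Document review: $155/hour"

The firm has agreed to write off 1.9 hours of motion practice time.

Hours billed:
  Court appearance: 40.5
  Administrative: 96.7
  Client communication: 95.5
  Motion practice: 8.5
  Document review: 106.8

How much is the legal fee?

Court appearance: 40.5 × $425 = $17,212.50
Motion practice: 8.5 × $405 = $3,442.50
Client communication: 95.5 × $310 = $29,605.00
Administrative: 96.7 × $145 = $14,021.50
Document review: 106.8 × $155 = $16,554.00
Subtotal: $80,835.50
Write-off: 1.9 × $405 = $769.50
Total: $80,835.50 − $769.50 = $80,066.00

$80,066.00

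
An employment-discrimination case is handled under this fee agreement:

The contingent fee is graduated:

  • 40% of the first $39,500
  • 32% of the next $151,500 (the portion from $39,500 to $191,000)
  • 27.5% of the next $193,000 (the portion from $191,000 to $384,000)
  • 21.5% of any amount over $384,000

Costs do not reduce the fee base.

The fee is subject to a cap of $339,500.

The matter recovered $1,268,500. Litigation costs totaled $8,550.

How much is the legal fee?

Fee base is the gross recovery, $1,268,500; costs are reimbursed separately.
First $39,500 at 40% = $15,800.00
Next $151,500 at 32% = $48,480.00
Next $193,000 at 27.5% = $53,075.00
Remaining $884,500 at 21.5% = $190,167.50
Fee: $15,800.00 + $48,480.00 + $53,075.00 + $190,167.50 = $307,522.50
$307,522.50 is under the $339,500 cap.

$307,522.50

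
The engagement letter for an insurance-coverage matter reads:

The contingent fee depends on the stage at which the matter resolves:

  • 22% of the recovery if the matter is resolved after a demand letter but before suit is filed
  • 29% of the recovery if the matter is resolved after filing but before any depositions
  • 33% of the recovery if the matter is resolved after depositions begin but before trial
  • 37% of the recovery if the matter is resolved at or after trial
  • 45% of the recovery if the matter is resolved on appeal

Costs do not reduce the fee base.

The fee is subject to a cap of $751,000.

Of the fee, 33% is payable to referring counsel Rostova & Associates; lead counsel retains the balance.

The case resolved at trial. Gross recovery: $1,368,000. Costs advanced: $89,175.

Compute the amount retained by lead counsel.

Fee base is the gross recovery, $1,368,000; costs are reimbursed separately.
The matter resolved at trial, so the 37% rate applies.
$1,368,000 × 37% = $506,160.00
$506,160.00 is under the $751,000 cap.
Referral share: 33% of $506,160.00 = $167,032.80; lead counsel retains $506,160.00 − $167,032.80 = $339,127.20.

$339,127.20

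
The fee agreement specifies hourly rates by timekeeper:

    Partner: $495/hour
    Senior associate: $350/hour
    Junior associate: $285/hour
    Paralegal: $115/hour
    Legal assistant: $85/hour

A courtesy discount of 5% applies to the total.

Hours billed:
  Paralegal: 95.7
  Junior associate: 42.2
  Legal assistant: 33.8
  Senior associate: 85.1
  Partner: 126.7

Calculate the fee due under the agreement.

Partner: 126.7 × $495 = $62,716.50
Senior associate: 85.1 × $350 = $29,785.00
Junior associate: 42.2 × $285 = $12,027.00
Paralegal: 95.7 × $115 = $11,005.50
Legal assistant: 33.8 × $85 = $2,873.00
Subtotal: $118,407.00
Less 5% discount: −$5,920.35
Total: $118,407.00 − $5,920.35 = $112,486.65

$112,486.65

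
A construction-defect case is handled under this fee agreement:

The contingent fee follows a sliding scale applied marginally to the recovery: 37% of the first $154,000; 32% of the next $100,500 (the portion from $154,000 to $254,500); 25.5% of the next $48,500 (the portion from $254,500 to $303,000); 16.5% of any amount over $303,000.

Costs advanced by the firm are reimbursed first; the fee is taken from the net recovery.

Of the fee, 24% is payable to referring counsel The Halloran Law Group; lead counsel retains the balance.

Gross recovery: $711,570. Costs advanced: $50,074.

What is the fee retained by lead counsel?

Fee base (net of costs): $711,570 − $50,074 = $661,496
First $154,000 at 37% = $56,980.00
Next $100,500 at 32% = $32,160.00
Next $48,500 at 25.5% = $12,367.50
Remaining $358,496 at 16.5% = $59,151.84
Fee: $56,980.00 + $32,160.00 + $12,367.50 + $59,151.84 = $160,659.34
Referral share: 24% of $160,659.34 = $38,558.24; lead counsel retains $160,659.34 − $38,558.24 = $122,101.10.

$122,101.10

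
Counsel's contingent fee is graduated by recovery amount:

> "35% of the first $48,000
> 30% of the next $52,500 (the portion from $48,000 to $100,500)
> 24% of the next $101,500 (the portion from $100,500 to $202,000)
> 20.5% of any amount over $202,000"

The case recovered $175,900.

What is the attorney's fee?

First $48,000 at 35% = $16,800.00
Next $52,500 at 30% = $15,750.00
Remaining $75,400 at 24% = $18,096.00
Fee: $16,800.00 + $15,750.00 + $18,096.00 = $50,646.00

$50,646.00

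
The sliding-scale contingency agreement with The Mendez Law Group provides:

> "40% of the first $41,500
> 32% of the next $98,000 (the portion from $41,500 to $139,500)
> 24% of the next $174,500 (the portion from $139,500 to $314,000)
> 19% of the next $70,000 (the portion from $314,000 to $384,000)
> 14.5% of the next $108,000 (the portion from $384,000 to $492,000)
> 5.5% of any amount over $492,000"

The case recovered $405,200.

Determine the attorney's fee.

First $41,500 at 40% = $16,600.00
Next $98,000 at 32% = $31,360.00
Next $174,500 at 24% = $41,880.00
Next $70,000 at 19% = $13,300.00
Remaining $21,200 at 14.5% = $3,074.00
Fee: $16,600.00 + $31,360.00 + $41,880.00 + $13,300.00 + $3,074.00 = $106,214.00

$106,214.00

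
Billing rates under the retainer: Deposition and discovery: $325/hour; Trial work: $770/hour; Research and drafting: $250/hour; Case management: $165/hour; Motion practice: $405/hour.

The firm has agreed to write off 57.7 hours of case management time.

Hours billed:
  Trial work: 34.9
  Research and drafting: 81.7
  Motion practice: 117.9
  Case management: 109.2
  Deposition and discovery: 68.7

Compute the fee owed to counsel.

Deposition and discovery: 68.7 × $325 = $22,327.50
Trial work: 34.9 × $770 = $26,873.00
Research and drafting: 81.7 × $250 = $20,425.00
Case management: 109.2 × $165 = $18,018.00
Motion practice: 117.9 × $405 = $47,749.50
Subtotal: $135,393.00
Write-off: 57.7 × $165 = $9,520.50
Total: $135,393.00 − $9,520.50 = $125,872.50

$125,872.50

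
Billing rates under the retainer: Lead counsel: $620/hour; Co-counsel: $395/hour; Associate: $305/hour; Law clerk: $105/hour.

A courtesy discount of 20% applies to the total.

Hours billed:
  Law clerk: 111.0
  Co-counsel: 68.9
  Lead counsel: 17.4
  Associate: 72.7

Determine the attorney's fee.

$57,465.60

Lead counsel: 17.4 × $620 = $10,788.00
Co-counsel: 68.9 × $395 = $27,215.50
Associate: 72.7 × $305 = $22,173.50
Law clerk: 111.0 × $105 = $11,655.00
Subtotal: $71,832.00
Less 20% discount: −$14,366.40
Total: $71,832.00 − $14,366.40 = $57,465.60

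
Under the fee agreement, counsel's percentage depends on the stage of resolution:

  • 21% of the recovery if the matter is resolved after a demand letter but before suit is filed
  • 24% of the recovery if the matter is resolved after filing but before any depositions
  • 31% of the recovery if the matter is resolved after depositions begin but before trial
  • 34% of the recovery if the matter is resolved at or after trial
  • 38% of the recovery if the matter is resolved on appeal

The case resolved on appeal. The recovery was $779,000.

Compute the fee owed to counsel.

The matter resolved on appeal, so the 38% rate applies.
$779,000 × 38% = $296,020.00

$296,020.00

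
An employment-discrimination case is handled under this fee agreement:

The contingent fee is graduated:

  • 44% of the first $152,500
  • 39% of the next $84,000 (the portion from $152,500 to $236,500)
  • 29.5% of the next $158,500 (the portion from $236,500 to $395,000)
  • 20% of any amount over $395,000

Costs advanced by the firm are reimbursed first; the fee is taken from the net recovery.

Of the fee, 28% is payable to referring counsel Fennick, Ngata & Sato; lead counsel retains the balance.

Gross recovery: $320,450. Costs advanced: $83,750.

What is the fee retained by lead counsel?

Fee base (net of costs): $320,450 − $83,750 = $236,700
First $152,500 at 44% = $67,100.00
Next $84,000 at 39% = $32,760.00
Remaining $200 at 29.5% = $59.00
Fee: $67,100.00 + $32,760.00 + $59.00 = $99,919.00
Referral share: 28% of $99,919.00 = $27,977.32; lead counsel retains $99,919.00 − $27,977.32 = $71,941.68.

$71,941.68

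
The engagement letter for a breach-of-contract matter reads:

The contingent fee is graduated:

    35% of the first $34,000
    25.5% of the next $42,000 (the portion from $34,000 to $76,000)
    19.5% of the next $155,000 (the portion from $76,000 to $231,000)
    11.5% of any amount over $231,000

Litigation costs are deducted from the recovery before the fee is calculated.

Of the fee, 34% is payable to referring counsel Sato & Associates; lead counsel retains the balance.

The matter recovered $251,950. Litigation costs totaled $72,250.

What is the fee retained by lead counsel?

Fee base (net of costs): $251,950 − $72,250 = $179,700
First $34,000 at 35% = $11,900.00
Next $42,000 at 25.5% = $10,710.00
Remaining $103,700 at 19.5% = $20,221.50
Fee: $11,900.00 + $10,710.00 + $20,221.50 = $42,831.50
Referral share: 34% of $42,831.50 = $14,562.71; lead counsel retains $42,831.50 − $14,562.71 = $28,268.79.

$28,268.79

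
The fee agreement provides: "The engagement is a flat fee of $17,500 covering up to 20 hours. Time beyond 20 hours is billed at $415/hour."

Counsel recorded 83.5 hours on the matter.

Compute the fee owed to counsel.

Flat fee: $17,500.00
Excess hours: 83.5 − 20 = 63.5
Overrun: 63.5 × $415 = $26,352.50
Total: $17,500.00 + $26,352.50 = $43,852.50

$43,852.50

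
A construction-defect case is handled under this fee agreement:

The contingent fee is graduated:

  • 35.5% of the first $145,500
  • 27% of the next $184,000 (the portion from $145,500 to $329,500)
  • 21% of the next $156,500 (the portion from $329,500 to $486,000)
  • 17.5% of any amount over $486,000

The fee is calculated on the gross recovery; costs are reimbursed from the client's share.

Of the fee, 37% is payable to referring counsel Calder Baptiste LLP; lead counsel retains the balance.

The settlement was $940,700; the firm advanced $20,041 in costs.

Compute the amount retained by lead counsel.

Fee base is the gross recovery, $940,700; costs are reimbursed separately.
First $145,500 at 35.5% = $51,652.50
Next $184,000 at 27% = $49,680.00
Next $156,500 at 21% = $32,865.00
Remaining $454,700 at 17.5% = $79,572.50
Fee: $51,652.50 + $49,680.00 + $32,865.00 + $79,572.50 = $213,770.00
Referral share: 37% of $213,770.00 = $79,094.90; lead counsel retains $213,770.00 − $79,094.90 = $134,675.10.

$134,675.10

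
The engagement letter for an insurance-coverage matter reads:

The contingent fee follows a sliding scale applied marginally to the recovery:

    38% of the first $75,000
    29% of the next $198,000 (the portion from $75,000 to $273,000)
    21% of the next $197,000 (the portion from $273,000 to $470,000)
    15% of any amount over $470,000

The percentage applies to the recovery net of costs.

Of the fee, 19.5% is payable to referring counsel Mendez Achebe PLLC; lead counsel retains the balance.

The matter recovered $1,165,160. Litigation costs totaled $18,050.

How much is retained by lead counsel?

$184,229.48

Fee base (net of costs): $1,165,160 − $18,050 = $1,147,110
First $75,000 at 38% = $28,500.00
Next $198,000 at 29% = $57,420.00
Next $197,000 at 21% = $41,370.00
Remaining $677,110 at 15% = $101,566.50
Fee: $28,500.00 + $57,420.00 + $41,370.00 + $101,566.50 = $228,856.50
Referral share: 19.5% of $228,856.50 = $44,627.02; lead counsel retains $228,856.50 − $44,627.02 = $184,229.48.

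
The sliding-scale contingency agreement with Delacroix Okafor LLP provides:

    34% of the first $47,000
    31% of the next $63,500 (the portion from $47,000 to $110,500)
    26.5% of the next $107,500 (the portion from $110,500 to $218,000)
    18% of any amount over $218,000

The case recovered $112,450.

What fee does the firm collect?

$36,181.75

First $47,000 at 34% = $15,980.00
Next $63,500 at 31% = $19,685.00
Remaining $1,950 at 26.5% = $516.75
Fee: $15,980.00 + $19,685.00 + $516.75 = $36,181.75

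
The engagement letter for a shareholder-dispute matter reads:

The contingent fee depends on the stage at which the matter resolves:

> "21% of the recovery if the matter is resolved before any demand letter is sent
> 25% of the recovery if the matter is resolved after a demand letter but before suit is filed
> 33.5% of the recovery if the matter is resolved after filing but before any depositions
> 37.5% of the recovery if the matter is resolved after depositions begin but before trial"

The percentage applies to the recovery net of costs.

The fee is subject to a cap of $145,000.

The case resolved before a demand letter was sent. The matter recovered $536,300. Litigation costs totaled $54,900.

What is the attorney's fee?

$101,094.00

Fee base (net of costs): $536,300 − $54,900 = $481,400
The matter resolved before a demand letter was sent, so the 21% rate applies.
$481,400 × 21% = $101,094.00
$101,094.00 is under the $145,000 cap.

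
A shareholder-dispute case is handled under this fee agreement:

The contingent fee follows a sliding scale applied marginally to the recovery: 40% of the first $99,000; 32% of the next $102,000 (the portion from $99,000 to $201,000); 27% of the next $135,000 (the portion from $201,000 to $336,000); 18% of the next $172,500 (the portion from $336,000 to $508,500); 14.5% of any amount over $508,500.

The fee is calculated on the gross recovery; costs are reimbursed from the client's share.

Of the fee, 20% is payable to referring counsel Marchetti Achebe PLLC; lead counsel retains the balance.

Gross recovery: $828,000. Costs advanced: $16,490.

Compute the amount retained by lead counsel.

Fee base is the gross recovery, $828,000; costs are reimbursed separately.
First $99,000 at 40% = $39,600.00
Next $102,000 at 32% = $32,640.00
Next $135,000 at 27% = $36,450.00
Next $172,500 at 18% = $31,050.00
Remaining $319,500 at 14.5% = $46,327.50
Fee: $39,600.00 + $32,640.00 + $36,450.00 + $31,050.00 + $46,327.50 = $186,067.50
Referral share: 20% of $186,067.50 = $37,213.50; lead counsel retains $186,067.50 − $37,213.50 = $148,854.00.

$148,854.00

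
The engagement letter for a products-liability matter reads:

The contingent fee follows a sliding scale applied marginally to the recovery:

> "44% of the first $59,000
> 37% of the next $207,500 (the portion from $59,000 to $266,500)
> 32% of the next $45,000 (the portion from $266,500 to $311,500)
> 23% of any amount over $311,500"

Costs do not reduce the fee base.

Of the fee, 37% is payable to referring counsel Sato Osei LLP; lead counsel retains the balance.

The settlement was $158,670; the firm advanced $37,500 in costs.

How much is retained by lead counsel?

Fee base is the gross recovery, $158,670; costs are reimbursed separately.
First $59,000 at 44% = $25,960.00
Remaining $99,670 at 37% = $36,877.90
Fee: $25,960.00 + $36,877.90 = $62,837.90
Referral share: 37% of $62,837.90 = $23,250.02; lead counsel retains $62,837.90 − $23,250.02 = $39,587.88.

$39,587.88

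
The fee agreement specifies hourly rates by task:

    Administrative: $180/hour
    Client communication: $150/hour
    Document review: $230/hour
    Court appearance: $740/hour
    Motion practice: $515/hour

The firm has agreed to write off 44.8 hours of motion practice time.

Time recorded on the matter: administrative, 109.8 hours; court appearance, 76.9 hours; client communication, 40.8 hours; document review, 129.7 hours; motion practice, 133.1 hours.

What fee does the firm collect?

$158,095.50

Administrative: 109.8 × $180 = $19,764.00
Client communication: 40.8 × $150 = $6,120.00
Document review: 129.7 × $230 = $29,831.00
Court appearance: 76.9 × $740 = $56,906.00
Motion practice: 133.1 × $515 = $68,546.50
Subtotal: $181,167.50
Write-off: 44.8 × $515 = $23,072.00
Total: $181,167.50 − $23,072.00 = $158,095.50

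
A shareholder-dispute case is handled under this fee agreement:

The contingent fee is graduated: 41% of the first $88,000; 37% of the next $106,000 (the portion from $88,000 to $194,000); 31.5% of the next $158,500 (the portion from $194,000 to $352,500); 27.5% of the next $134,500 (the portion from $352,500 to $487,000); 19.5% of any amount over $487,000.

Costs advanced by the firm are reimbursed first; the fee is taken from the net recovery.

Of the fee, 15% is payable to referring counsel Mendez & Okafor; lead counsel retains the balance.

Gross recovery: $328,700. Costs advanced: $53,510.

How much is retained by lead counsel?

Fee base (net of costs): $328,700 − $53,510 = $275,190
First $88,000 at 41% = $36,080.00
Next $106,000 at 37% = $39,220.00
Remaining $81,190 at 31.5% = $25,574.85
Fee: $36,080.00 + $39,220.00 + $25,574.85 = $100,874.85
Referral share: 15% of $100,874.85 = $15,131.23; lead counsel retains $100,874.85 − $15,131.23 = $85,743.62.

$85,743.62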